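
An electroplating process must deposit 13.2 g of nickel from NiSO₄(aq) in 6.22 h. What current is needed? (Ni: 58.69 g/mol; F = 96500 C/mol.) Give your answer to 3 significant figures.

1.94 A

n(Ni) = 13.2 / 58.69 = 0.2249 mol
Ni²⁺ + 2e⁻ → Ni, so n(e⁻) = 2 × 0.2249 = 0.4498 mol
Q = 0.4498 × 96500 = 43410 C
I = Q / t = 43410 / 22392 s = 1.94 A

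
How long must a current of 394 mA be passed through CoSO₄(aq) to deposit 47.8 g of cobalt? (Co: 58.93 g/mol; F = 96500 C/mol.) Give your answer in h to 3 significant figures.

110 h

n(Co) = 47.8 / 58.93 = 0.8111 mol
Co²⁺ + 2e⁻ → Co, so n(e⁻) = 2 × 0.8111 = 1.622 mol
Q = 1.622 × 96500 = 1.565×10^5 C
t = Q / I = 1.565×10^5 / 0.394 = 3.972×10^5 s = 110 h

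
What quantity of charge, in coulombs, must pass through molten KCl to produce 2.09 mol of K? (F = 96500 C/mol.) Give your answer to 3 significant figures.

K⁺ + e⁻ → K, so n(e⁻) = 1 × 2.09 = 2.090 mol
Q = 2.090 × 96500 = 2.017×10^5 C

2.02×10^5 C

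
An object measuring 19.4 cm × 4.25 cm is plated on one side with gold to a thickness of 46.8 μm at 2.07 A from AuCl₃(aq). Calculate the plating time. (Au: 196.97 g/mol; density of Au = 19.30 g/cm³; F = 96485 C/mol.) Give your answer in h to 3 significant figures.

1.47 h

Plated area = 19.4 × 4.25 = 82.45 cm²
Volume = 82.45 × 46.8×10⁻⁴ cm = 0.3859 cm³
m(Au) = 0.3859 × 19.30 = 7.448 g
n(Au) = 7.448 / 196.97 = 0.03781 mol; n(e⁻) = 3 × 0.03781 = 0.1134 mol
Q = 0.1134 × 96485 = 10940 C
t = 10940 / 2.07 = 5285 s = 1.47 h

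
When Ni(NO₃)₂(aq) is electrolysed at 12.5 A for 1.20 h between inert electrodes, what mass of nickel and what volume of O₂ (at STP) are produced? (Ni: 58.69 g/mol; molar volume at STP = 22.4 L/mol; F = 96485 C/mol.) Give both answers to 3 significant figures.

Q = 12.5 × 4320 = 54000 C; n(e⁻) = 54000 / 96485 = 0.5597 mol
Cathode: Ni²⁺ + 2e⁻ → Ni → n(Ni) = 0.5597/2 = 0.2799 mol → 16.4 g
Anode: 2H₂O → O₂ + 4H⁺ + 4e⁻ → n(O₂) = 0.5597/4 = 0.1399 mol → 3.13 L

16.4 g Ni; 3.13 L O₂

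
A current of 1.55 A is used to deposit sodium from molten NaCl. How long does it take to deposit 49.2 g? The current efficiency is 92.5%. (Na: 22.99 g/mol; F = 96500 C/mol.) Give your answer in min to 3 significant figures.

n(Na) = 49.2 / 22.99 = 2.140 mol
Na⁺ + e⁻ → Na, so n(e⁻) = 2.140 mol
Q = 2.140 × 96500 / 0.925 = 2.233×10^5 C
t = Q / I = 2.233×10^5 / 1.55 = 1.441×10^5 s = 2400 min

2400 min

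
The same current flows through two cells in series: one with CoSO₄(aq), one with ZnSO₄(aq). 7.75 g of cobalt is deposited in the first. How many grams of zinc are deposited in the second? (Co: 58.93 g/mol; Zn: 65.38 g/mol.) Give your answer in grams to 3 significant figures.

8.60 g

n(Co) = 7.75 / 58.93 = 0.1315 mol
Co²⁺ + 2e⁻ → Co, so n(e⁻) = 2 × 0.1315 = 0.2630 mol
Same current for the same time ⇒ same n(e⁻) = 0.2630 mol in both cells.
Zn²⁺ + 2e⁻ → Zn, so n(Zn) = 0.2630 / 2 = 0.1315 mol
m(Zn) = 0.1315 × 65.38 = 8.60 g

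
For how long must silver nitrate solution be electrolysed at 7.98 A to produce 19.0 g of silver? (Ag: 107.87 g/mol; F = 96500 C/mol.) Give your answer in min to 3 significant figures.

n(Ag) = 19.0 / 107.87 = 0.1761 mol
Ag⁺ + e⁻ → Ag, so n(e⁻) = 0.1761 mol
Q = 0.1761 × 96500 = 16990 C
t = Q / I = 16990 / 7.98 = 2129 s = 35.5 min

35.5 min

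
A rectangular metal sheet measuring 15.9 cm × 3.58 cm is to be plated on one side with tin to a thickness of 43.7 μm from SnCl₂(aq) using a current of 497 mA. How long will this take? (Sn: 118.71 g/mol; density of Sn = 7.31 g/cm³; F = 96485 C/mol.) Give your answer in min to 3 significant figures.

99.1 min

Plated area = 15.9 × 3.58 = 56.92 cm²
Volume = 56.92 × 43.7×10⁻⁴ cm = 0.2487 cm³
m(Sn) = 0.2487 × 7.31 = 1.818 g
n(Sn) = 1.818 / 118.71 = 0.01531 mol; n(e⁻) = 2 × 0.01531 = 0.03062 mol
Q = 0.03062 × 96485 = 2954 C
t = 2954 / 0.497 = 5944 s = 99.1 min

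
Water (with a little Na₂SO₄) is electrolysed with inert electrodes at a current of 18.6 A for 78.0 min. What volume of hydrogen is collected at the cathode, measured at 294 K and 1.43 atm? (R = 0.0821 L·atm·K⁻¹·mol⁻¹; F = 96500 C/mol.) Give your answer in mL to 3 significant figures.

7610 mL

Q = It = 18.6 × 4680 = 87050 C
n(e⁻) = 87050 / 96500 = 0.9021 mol
2H⁺ + 2e⁻ → H₂, so n(H₂) = 0.9021 / 2 = 0.4511 mol
V = nRT/P = 0.4511 × 0.0821 × 294 / 1.43 = 7.614 L
= 7610 mL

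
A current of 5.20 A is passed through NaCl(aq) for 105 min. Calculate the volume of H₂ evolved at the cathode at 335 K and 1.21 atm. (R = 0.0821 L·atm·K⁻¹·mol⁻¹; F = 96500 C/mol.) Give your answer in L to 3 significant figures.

3.86 L

Charge passed = 5.20 × 6300 = 32760 C
n(e⁻) = Q/F = 32760/96500 = 0.3395 mol
2H⁺ + 2e⁻ → H₂, so n(H₂) = 0.3395 / 2 = 0.1698 mol
V = nRT/P = 0.1698 × 0.0821 × 335 / 1.21 = 3.860 L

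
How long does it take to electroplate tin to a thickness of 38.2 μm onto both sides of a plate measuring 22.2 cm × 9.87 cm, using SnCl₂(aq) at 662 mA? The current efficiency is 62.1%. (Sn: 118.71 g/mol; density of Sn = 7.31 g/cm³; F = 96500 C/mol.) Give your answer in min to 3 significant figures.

Plated area = 2 × 22.2 × 9.87 = 438.2 cm²
Volume = 438.2 × 38.2×10⁻⁴ cm = 1.674 cm³
m(Sn) = 1.674 × 7.31 = 12.24 g
n(Sn) = 12.24 / 118.71 = 0.1031 mol; n(e⁻) = 2 × 0.1031 = 0.2062 mol
Q = 0.2062 × 96500 / 0.621 = 32040 C
t = 32040 / 0.662 = 48400 s = 807 min

807 min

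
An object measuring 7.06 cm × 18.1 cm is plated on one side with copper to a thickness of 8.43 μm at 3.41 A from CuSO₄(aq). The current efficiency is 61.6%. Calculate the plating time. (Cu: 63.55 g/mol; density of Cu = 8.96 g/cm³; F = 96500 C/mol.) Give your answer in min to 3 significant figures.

Plated area = 7.06 × 18.1 = 127.8 cm²
Volume = 127.8 × 8.43×10⁻⁴ cm = 0.1077 cm³
m(Cu) = 0.1077 × 8.96 = 0.9650 g
n(Cu) = 0.9650 / 63.55 = 0.01518 mol; n(e⁻) = 2 × 0.01518 = 0.03036 mol
Q = 0.03036 × 96500 / 0.616 = 4756 C
t = 4756 / 3.41 = 1395 s = 23.3 min

23.3 min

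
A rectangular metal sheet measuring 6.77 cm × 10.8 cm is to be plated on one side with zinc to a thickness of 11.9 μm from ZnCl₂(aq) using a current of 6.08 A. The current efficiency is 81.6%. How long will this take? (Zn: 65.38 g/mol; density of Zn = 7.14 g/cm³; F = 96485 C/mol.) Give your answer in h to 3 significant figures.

Plated area = 6.77 × 10.8 = 73.12 cm²
Volume = 73.12 × 11.9×10⁻⁴ cm = 0.08701 cm³
m(Zn) = 0.08701 × 7.14 = 0.6213 g
n(Zn) = 0.6213 / 65.38 = 0.009503 mol; n(e⁻) = 2 × 0.009503 = 0.01901 mol
Q = 0.01901 × 96485 / 0.816 = 2248 C
t = 2248 / 6.08 = 369.7 s = 0.103 h

0.103 h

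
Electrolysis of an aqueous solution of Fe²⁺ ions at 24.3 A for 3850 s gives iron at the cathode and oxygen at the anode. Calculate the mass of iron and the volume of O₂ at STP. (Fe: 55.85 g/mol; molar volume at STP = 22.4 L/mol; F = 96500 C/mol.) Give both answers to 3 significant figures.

27.1 g Fe; 5.43 L O₂

Q = 24.3 × 3850 = 93560 C; n(e⁻) = 93560 / 96500 = 0.9695 mol
Cathode: Fe²⁺ + 2e⁻ → Fe → n(Fe) = 0.9695/2 = 0.4848 mol → 27.1 g
Anode: 2H₂O → O₂ + 4H⁺ + 4e⁻ → n(O₂) = 0.9695/4 = 0.2424 mol → 5.43 L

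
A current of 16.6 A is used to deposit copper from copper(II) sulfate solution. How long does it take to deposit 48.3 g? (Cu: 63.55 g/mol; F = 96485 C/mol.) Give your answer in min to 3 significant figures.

147 min

n(Cu) = 48.3 / 63.55 = 0.7600 mol
Cu²⁺ + 2e⁻ → Cu, so n(e⁻) = 2 × 0.7600 = 1.520 mol
Q = 1.520 × 96485 = 1.467×10^5 C
t = Q / I = 1.467×10^5 / 16.6 = 8837 s = 147 min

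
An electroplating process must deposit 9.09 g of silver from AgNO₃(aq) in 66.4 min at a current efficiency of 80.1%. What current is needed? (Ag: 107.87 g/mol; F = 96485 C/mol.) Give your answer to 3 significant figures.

2.55 A

n(Ag) = 9.09 / 107.87 = 0.08427 mol
Ag⁺ + e⁻ → Ag, so n(e⁻) = 0.08427 mol
Q = 0.08427 × 96485 / 0.801 = 10150 C
I = Q / t = 10150 / 3984 s = 2.55 A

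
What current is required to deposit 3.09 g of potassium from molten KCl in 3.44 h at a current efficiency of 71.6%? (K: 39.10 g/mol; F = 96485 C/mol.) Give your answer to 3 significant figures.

0.860 A

n(K) = 3.09 / 39.10 = 0.07903 mol
K⁺ + e⁻ → K, so n(e⁻) = 0.07903 mol
Q = 0.07903 × 96485 / 0.716 = 10650 C
I = Q / t = 10650 / 12384 s = 0.860 A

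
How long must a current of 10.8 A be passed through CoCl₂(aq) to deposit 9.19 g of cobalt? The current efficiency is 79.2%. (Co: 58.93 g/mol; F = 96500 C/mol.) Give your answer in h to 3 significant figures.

n(Co) = 9.19 / 58.93 = 0.1559 mol
Co²⁺ + 2e⁻ → Co, so n(e⁻) = 2 × 0.1559 = 0.3118 mol
Q = 0.3118 × 96500 / 0.792 = 37990 C
t = Q / I = 37990 / 10.8 = 3518 s = 0.977 h

0.977 h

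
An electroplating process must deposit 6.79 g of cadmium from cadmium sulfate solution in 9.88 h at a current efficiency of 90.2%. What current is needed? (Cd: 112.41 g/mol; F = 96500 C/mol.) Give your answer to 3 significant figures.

n(Cd) = 6.79 / 112.41 = 0.06040 mol
Cd²⁺ + 2e⁻ → Cd, so n(e⁻) = 2 × 0.06040 = 0.1208 mol
Q = 0.1208 × 96500 / 0.902 = 12920 C
I = Q / t = 12920 / 35568 s = 0.363 A

0.363 A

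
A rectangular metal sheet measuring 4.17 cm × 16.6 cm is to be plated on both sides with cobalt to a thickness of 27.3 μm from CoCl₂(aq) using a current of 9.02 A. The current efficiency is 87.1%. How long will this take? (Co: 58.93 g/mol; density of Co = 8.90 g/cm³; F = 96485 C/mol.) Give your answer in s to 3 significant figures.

Plated area = 2 × 4.17 × 16.6 = 138.4 cm²
Volume = 138.4 × 27.3×10⁻⁴ cm = 0.3778 cm³
m(Co) = 0.3778 × 8.90 = 3.362 g
n(Co) = 3.362 / 58.93 = 0.05705 mol; n(e⁻) = 2 × 0.05705 = 0.1141 mol
Q = 0.1141 × 96485 / 0.871 = 12640 C
t = 12640 / 9.02 = 1401 s

1400 s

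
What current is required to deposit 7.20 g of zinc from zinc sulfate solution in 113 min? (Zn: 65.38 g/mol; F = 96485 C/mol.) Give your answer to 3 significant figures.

3.13 A

n(Zn) = 7.20 / 65.38 = 0.1101 mol
Zn²⁺ + 2e⁻ → Zn, so n(e⁻) = 2 × 0.1101 = 0.2202 mol
Q = 0.2202 × 96485 = 21250 C
I = Q / t = 21250 / 6780 s = 3.13 A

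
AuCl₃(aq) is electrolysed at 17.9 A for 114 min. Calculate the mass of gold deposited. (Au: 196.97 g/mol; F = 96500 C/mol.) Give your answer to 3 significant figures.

Q = It = 17.9 × 6840 = 1.224×10^5 C
n(e⁻) = Q/F = 1.224×10^5/96500 = 1.268 mol
Au³⁺ + 3e⁻ → Au, so n(Au) = 1.268 / 3 = 0.4227 mol
m = 0.4227 × 196.97 = 83.3 g

83.3 g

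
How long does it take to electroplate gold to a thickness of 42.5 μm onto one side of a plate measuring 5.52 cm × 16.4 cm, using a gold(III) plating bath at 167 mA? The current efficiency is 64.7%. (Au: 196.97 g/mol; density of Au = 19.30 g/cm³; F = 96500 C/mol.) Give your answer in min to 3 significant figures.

Plated area = 5.52 × 16.4 = 90.53 cm²
Volume = 90.53 × 42.5×10⁻⁴ cm = 0.3848 cm³
m(Au) = 0.3848 × 19.30 = 7.427 g
n(Au) = 7.427 / 196.97 = 0.03771 mol; n(e⁻) = 3 × 0.03771 = 0.1131 mol
Q = 0.1131 × 96500 / 0.647 = 16870 C
t = 16870 / 0.167 = 1.010×10^5 s = 1680 min

1680 min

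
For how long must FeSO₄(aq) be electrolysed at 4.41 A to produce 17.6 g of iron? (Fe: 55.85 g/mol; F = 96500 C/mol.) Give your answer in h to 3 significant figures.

n(Fe) = 17.6 / 55.85 = 0.3151 mol
Fe²⁺ + 2e⁻ → Fe, so n(e⁻) = 2 × 0.3151 = 0.6302 mol
Q = 0.6302 × 96500 = 60810 C
t = Q / I = 60810 / 4.41 = 13790 s = 3.83 h

3.83 h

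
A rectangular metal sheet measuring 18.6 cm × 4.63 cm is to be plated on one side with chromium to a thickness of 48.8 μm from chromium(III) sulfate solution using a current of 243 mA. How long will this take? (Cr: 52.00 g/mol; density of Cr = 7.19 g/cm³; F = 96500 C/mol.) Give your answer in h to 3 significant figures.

19.2 h

Plated area = 18.6 × 4.63 = 86.12 cm²
Volume = 86.12 × 48.8×10⁻⁴ cm = 0.4203 cm³
m(Cr) = 0.4203 × 7.19 = 3.022 g
n(Cr) = 3.022 / 52.00 = 0.05812 mol; n(e⁻) = 3 × 0.05812 = 0.1744 mol
Q = 0.1744 × 96500 = 16830 C
t = 16830 / 0.243 = 69260 s = 19.2 h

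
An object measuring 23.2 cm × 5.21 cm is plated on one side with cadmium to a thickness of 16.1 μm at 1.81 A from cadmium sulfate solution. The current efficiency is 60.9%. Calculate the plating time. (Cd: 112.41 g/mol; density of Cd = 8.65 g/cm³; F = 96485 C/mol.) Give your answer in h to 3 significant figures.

0.728 h

Plated area = 23.2 × 5.21 = 120.9 cm²
Volume = 120.9 × 16.1×10⁻⁴ cm = 0.1946 cm³
m(Cd) = 0.1946 × 8.65 = 1.683 g
n(Cd) = 1.683 / 112.41 = 0.01497 mol; n(e⁻) = 2 × 0.01497 = 0.02994 mol
Q = 0.02994 × 96485 / 0.609 = 4743 C
t = 4743 / 1.81 = 2620 s = 0.728 h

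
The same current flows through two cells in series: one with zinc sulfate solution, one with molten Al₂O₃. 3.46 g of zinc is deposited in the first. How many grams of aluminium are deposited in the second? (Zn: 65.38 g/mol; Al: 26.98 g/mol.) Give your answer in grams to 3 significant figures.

0.952 g

n(Zn) = 3.46 / 65.38 = 0.05292 mol
Zn²⁺ + 2e⁻ → Zn, so n(e⁻) = 2 × 0.05292 = 0.1058 mol
Since the cells are in series, n(e⁻) in the Al cell is also 0.1058 mol.
Al³⁺ + 3e⁻ → Al, so n(Al) = 0.1058 / 3 = 0.03527 mol
m(Al) = 0.03527 × 26.98 = 0.952 g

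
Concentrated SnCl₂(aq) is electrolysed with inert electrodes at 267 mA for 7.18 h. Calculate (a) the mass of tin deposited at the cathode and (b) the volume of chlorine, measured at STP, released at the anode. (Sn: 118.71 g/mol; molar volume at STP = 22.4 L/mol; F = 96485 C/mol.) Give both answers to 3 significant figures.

Q = 0.267 × 25848 = 6901 C; n(e⁻) = 6901 / 96485 = 0.07152 mol
Cathode: Sn²⁺ + 2e⁻ → Sn → n(Sn) = 0.07152/2 = 0.03576 mol → 4.25 g
Anode: 2Cl⁻ → Cl₂ + 2e⁻ → n(Cl₂) = 0.07152/2 = 0.03576 mol → 0.801 L

4.25 g Sn; 0.801 L Cl₂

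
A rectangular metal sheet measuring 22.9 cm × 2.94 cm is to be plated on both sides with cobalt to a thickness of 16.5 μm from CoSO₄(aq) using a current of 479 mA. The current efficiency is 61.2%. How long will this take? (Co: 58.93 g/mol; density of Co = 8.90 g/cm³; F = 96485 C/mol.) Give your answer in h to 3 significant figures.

6.14 h

Plated area = 2 × 22.9 × 2.94 = 134.7 cm²
Volume = 134.7 × 16.5×10⁻⁴ cm = 0.2223 cm³
m(Co) = 0.2223 × 8.90 = 1.978 g
n(Co) = 1.978 / 58.93 = 0.03357 mol; n(e⁻) = 2 × 0.03357 = 0.06714 mol
Q = 0.06714 × 96485 / 0.612 = 10580 C
t = 10580 / 0.479 = 22090 s = 6.14 h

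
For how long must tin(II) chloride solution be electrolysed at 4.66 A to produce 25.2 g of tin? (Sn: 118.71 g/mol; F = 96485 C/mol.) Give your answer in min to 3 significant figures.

147 min

n(Sn) = 25.2 / 118.71 = 0.2123 mol
Sn²⁺ + 2e⁻ → Sn, so n(e⁻) = 2 × 0.2123 = 0.4246 mol
Q = 0.4246 × 96485 = 40970 C
t = Q / I = 40970 / 4.66 = 8792 s = 147 min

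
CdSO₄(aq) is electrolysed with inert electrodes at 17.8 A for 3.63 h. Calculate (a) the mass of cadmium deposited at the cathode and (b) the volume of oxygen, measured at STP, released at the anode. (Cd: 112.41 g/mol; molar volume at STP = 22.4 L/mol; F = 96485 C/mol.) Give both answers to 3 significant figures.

136 g Cd; 13.5 L O₂

Q = 17.8 × 13068 = 2.326×10^5 C; n(e⁻) = 2.326×10^5 / 96485 = 2.411 mol
Cathode: Cd²⁺ + 2e⁻ → Cd → n(Cd) = 2.411/2 = 1.206 mol → 136 g
Anode: 2H₂O → O₂ + 4H⁺ + 4e⁻ → n(O₂) = 2.411/4 = 0.6028 mol → 13.5 L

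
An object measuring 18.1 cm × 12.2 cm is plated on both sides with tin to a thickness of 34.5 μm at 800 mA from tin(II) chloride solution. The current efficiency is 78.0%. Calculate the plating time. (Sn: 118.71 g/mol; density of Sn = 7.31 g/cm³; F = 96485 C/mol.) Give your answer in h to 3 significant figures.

Plated area = 2 × 18.1 × 12.2 = 441.6 cm²
Volume = 441.6 × 34.5×10⁻⁴ cm = 1.524 cm³
m(Sn) = 1.524 × 7.31 = 11.14 g
n(Sn) = 11.14 / 118.71 = 0.09384 mol; n(e⁻) = 2 × 0.09384 = 0.1877 mol
Q = 0.1877 × 96485 / 0.780 = 23220 C
t = 23220 / 0.800 = 29030 s = 8.06 h

8.06 h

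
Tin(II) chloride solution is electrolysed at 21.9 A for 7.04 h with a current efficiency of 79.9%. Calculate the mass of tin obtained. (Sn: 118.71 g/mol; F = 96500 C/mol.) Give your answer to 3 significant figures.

273 g

Q = 21.9 × 25344 = 5.550×10^5 C
n(e⁻) = 5.550×10^5 / 96500 = 5.751 mol
Sn²⁺ + 2e⁻ → Sn, so theoretical m(Sn) = 2.876 × 118.71 = 341.4 g
Actual mass = 79.9% × 341.4 = 273 g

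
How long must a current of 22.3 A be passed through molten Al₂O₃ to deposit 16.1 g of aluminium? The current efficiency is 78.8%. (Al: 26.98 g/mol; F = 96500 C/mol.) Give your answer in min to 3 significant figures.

n(Al) = 16.1 / 26.98 = 0.5967 mol
Al³⁺ + 3e⁻ → Al, so n(e⁻) = 3 × 0.5967 = 1.790 mol
Q = 1.790 × 96500 / 0.788 = 2.192×10^5 C
t = Q / I = 2.192×10^5 / 22.3 = 9830 s = 164 min

164 min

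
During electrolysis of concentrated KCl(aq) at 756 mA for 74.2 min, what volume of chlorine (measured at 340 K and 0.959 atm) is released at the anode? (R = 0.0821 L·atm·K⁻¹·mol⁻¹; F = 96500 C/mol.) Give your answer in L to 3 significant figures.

Charge passed = 0.756 × 4452 = 3366 C
n(e⁻) = 3366 / 96500 = 0.03488 mol
2Cl⁻ → Cl₂ + 2e⁻, so n(Cl₂) = 0.03488 / 2 = 0.01744 mol
V = nRT/P = 0.01744 × 0.0821 × 340 / 0.959 = 0.5076 L

0.508 L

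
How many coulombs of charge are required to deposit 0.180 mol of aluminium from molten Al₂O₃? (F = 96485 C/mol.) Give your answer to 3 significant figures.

Al³⁺ + 3e⁻ → Al, so n(e⁻) = 3 × 0.180 = 0.5400 mol
Q = 0.5400 × 96485 = 52100 C

52100 C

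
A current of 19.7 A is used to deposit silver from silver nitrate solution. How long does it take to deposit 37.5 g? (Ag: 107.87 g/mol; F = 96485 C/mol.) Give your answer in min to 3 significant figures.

n(Ag) = 37.5 / 107.87 = 0.3476 mol
Ag⁺ + e⁻ → Ag, so n(e⁻) = 0.3476 mol
Q = 0.3476 × 96485 = 33540 C
t = Q / I = 33540 / 19.7 = 1703 s = 28.4 min

28.4 min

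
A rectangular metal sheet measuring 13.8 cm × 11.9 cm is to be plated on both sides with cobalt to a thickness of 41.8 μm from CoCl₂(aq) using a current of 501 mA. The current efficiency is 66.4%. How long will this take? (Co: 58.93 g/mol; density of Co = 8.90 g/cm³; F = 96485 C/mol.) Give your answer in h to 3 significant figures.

Plated area = 2 × 13.8 × 11.9 = 328.4 cm²
Volume = 328.4 × 41.8×10⁻⁴ cm = 1.373 cm³
m(Co) = 1.373 × 8.90 = 12.22 g
n(Co) = 12.22 / 58.93 = 0.2074 mol; n(e⁻) = 2 × 0.2074 = 0.4148 mol
Q = 0.4148 × 96485 / 0.664 = 60270 C
t = 60270 / 0.501 = 1.203×10^5 s = 33.4 h

33.4 h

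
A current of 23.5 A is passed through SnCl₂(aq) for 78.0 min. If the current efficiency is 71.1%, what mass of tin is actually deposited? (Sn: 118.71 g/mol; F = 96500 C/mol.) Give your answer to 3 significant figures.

Q = 23.5 × 4680 = 1.100×10^5 C
n(e⁻) = 1.100×10^5 / 96500 = 1.140 mol
Sn²⁺ + 2e⁻ → Sn, so theoretical m(Sn) = 0.5700 × 118.71 = 67.66 g
Actual mass = 71.1% × 67.66 = 48.1 g

48.1 g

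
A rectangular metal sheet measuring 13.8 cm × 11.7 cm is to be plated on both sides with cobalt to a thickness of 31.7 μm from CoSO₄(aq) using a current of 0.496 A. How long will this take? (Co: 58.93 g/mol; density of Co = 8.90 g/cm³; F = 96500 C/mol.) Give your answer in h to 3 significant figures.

16.7 h

Plated area = 2 × 13.8 × 11.7 = 322.9 cm²
Volume = 322.9 × 31.7×10⁻⁴ cm = 1.024 cm³
m(Co) = 1.024 × 8.90 = 9.114 g
n(Co) = 9.114 / 58.93 = 0.1547 mol; n(e⁻) = 2 × 0.1547 = 0.3094 mol
Q = 0.3094 × 96500 = 29860 C
t = 29860 / 0.496 = 60200 s = 16.7 h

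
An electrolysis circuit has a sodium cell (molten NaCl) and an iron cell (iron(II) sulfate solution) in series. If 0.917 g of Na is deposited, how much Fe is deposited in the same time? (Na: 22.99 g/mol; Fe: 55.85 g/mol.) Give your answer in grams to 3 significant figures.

1.11 g

n(Na) = 0.917 / 22.99 = 0.03989 mol
Na⁺ + e⁻ → Na, so n(e⁻) = 0.03989 mol
The cells are in series, so the same charge (and hence the same n(e⁻) = 0.03989 mol) passes through both.
Fe²⁺ + 2e⁻ → Fe, so n(Fe) = 0.03989 / 2 = 0.01995 mol
m(Fe) = 0.01995 × 55.85 = 1.11 g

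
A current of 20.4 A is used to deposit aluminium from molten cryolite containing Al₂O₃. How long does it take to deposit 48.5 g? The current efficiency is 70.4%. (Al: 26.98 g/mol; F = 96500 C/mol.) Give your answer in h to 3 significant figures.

10.1 h

n(Al) = 48.5 / 26.98 = 1.798 mol
Al³⁺ + 3e⁻ → Al, so n(e⁻) = 3 × 1.798 = 5.394 mol
Q = 5.394 × 96500 / 0.704 = 7.394×10^5 C
t = Q / I = 7.394×10^5 / 20.4 = 36250 s = 10.1 h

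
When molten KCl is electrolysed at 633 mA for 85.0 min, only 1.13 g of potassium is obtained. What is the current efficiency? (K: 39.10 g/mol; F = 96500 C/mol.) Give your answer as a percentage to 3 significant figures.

86.4%

Q = 0.633 × 5100 = 3228 C
n(e⁻) = 3228 / 96500 = 0.03345 mol
K⁺ + e⁻ → K, so theoretical n(K) = 0.03345 mol → 1.308 g
Efficiency = 1.13 / 1.308 = 0.8639 = 86.4%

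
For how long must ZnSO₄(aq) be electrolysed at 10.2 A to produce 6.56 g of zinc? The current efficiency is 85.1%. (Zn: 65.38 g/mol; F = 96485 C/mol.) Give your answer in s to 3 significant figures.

n(Zn) = 6.56 / 65.38 = 0.1003 mol
Zn²⁺ + 2e⁻ → Zn, so n(e⁻) = 2 × 0.1003 = 0.2006 mol
Q = 0.2006 × 96485 / 0.851 = 22740 C
t = Q / I = 22740 / 10.2 = 2229 s

2230 s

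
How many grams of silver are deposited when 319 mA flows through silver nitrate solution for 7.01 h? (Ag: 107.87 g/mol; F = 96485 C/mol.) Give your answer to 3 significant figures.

Q = 0.319 A × 25236 s = 8050 C
Moles of electrons = 8050 / 96485 = 0.08343 mol
Ag⁺ + e⁻ → Ag, so n(Ag) = 0.08343 mol
m = 0.08343 × 107.87 = 9.00 g

9.00 g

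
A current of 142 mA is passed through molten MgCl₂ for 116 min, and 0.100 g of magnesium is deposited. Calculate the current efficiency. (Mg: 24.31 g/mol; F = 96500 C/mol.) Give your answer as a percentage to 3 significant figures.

80.3%

Q = 0.142 × 6960 = 988.3 C
n(e⁻) = 988.3 / 96500 = 0.01024 mol
Mg²⁺ + 2e⁻ → Mg, so theoretical n(Mg) = 0.005120 mol → 0.1245 g
Efficiency = 0.100 / 0.1245 = 0.8032 = 80.3%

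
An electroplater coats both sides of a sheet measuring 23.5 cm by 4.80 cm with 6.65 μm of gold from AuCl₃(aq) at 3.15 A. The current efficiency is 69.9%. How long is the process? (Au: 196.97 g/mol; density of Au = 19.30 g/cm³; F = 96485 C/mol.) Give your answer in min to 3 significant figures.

Plated area = 2 × 23.5 × 4.80 = 225.6 cm²
Volume = 225.6 × 6.65×10⁻⁴ cm = 0.1500 cm³
m(Au) = 0.1500 × 19.30 = 2.895 g
n(Au) = 2.895 / 196.97 = 0.01470 mol; n(e⁻) = 3 × 0.01470 = 0.04410 mol
Q = 0.04410 × 96485 / 0.699 = 6087 C
t = 6087 / 3.15 = 1932 s = 32.2 min

32.2 min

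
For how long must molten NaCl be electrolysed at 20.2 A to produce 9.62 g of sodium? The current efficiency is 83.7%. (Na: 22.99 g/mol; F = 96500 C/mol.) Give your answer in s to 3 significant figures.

n(Na) = 9.62 / 22.99 = 0.4184 mol
Na⁺ + e⁻ → Na, so n(e⁻) = 0.4184 mol
Q = 0.4184 × 96500 / 0.837 = 48240 C
t = Q / I = 48240 / 20.2 = 2388 s

2390 s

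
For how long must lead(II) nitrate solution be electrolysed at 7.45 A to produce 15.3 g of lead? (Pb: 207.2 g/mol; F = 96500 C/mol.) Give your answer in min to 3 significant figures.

n(Pb) = 15.3 / 207.2 = 0.07384 mol
Pb²⁺ + 2e⁻ → Pb, so n(e⁻) = 2 × 0.07384 = 0.1477 mol
Q = 0.1477 × 96500 = 14250 C
t = Q / I = 14250 / 7.45 = 1913 s = 31.9 min

31.9 min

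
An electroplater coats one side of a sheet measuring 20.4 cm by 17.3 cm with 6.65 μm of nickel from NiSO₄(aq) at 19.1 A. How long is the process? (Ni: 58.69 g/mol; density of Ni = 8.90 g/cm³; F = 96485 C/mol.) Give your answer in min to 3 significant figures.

Plated area = 20.4 × 17.3 = 352.9 cm²
Volume = 352.9 × 6.65×10⁻⁴ cm = 0.2347 cm³
m(Ni) = 0.2347 × 8.90 = 2.089 g
n(Ni) = 2.089 / 58.69 = 0.03559 mol; n(e⁻) = 2 × 0.03559 = 0.07118 mol
Q = 0.07118 × 96485 = 6868 C
t = 6868 / 19.1 = 359.6 s = 5.99 min

5.99 min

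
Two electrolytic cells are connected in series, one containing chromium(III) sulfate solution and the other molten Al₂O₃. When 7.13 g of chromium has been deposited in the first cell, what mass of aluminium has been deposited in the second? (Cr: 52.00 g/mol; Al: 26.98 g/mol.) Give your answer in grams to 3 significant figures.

3.70 g

n(Cr) = 7.13 / 52.00 = 0.1371 mol
Cr³⁺ + 3e⁻ → Cr, so n(e⁻) = 3 × 0.1371 = 0.4113 mol
In series, the same 0.4113 mol of electrons flows through the second cell.
Al³⁺ + 3e⁻ → Al, so n(Al) = 0.4113 / 3 = 0.1371 mol
m(Al) = 0.1371 × 26.98 = 3.70 g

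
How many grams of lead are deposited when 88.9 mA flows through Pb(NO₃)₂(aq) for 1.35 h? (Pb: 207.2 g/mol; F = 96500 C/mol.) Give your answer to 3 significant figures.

0.464 g

Q = 0.0889 A × 4860 s = 432.1 C
n(e⁻) = 432.1 / 96500 = 0.004478 mol
Pb²⁺ + 2e⁻ → Pb, so n(Pb) = 0.004478 / 2 = 0.002239 mol
m = 0.002239 × 207.2 = 0.464 g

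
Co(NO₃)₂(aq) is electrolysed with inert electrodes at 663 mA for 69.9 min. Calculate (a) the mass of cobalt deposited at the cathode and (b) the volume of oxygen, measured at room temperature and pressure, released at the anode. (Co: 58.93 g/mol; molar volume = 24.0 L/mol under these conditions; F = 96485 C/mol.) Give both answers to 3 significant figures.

0.849 g Co; 0.173 L O₂

Q = 0.663 × 4194 = 2781 C; n(e⁻) = 2781 / 96485 = 0.02882 mol
Cathode: Co²⁺ + 2e⁻ → Co → n(Co) = 0.02882/2 = 0.01441 mol → 0.849 g
Anode: 2H₂O → O₂ + 4H⁺ + 4e⁻ → n(O₂) = 0.02882/4 = 0.007205 mol → 0.173 L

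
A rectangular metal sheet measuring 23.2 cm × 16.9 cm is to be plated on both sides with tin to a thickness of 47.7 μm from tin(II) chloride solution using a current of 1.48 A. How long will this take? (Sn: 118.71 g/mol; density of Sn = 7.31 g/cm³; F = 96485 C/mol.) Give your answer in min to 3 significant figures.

501 min

Plated area = 2 × 23.2 × 16.9 = 784.2 cm²
Volume = 784.2 × 47.7×10⁻⁴ cm = 3.741 cm³
m(Sn) = 3.741 × 7.31 = 27.35 g
n(Sn) = 27.35 / 118.71 = 0.2304 mol; n(e⁻) = 2 × 0.2304 = 0.4608 mol
Q = 0.4608 × 96485 = 44460 C
t = 44460 / 1.48 = 30040 s = 501 min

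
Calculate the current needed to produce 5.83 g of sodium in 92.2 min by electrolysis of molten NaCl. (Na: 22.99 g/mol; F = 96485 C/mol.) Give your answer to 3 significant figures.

n(Na) = 5.83 / 22.99 = 0.2536 mol
Na⁺ + e⁻ → Na, so n(e⁻) = 0.2536 mol
Q = 0.2536 × 96485 = 24470 C
I = Q / t = 24470 / 5532 s = 4.42 A

4.42 A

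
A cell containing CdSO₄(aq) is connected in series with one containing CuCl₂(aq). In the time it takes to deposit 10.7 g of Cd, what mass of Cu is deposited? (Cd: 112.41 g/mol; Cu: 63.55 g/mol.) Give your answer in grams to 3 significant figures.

n(Cd) = 10.7 / 112.41 = 0.09519 mol
Cd²⁺ + 2e⁻ → Cd, so n(e⁻) = 2 × 0.09519 = 0.1904 mol
The cells are in series, so the same charge (and hence the same n(e⁻) = 0.1904 mol) passes through both.
Cu²⁺ + 2e⁻ → Cu, so n(Cu) = 0.1904 / 2 = 0.09520 mol
m(Cu) = 0.09520 × 63.55 = 6.05 g

6.05 g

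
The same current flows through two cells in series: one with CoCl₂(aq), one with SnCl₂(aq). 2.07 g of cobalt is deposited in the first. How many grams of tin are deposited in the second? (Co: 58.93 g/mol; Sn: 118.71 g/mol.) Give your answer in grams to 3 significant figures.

4.17 g

n(Co) = 2.07 / 58.93 = 0.03513 mol
Co²⁺ + 2e⁻ → Co, so n(e⁻) = 2 × 0.03513 = 0.07026 mol
Since the cells are in series, n(e⁻) in the Sn cell is also 0.07026 mol.
Sn²⁺ + 2e⁻ → Sn, so n(Sn) = 0.07026 / 2 = 0.03513 mol
m(Sn) = 0.03513 × 118.71 = 4.17 g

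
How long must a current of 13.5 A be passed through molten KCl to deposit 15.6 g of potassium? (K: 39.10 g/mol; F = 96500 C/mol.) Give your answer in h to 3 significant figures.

0.792 h

n(K) = 15.6 / 39.10 = 0.3990 mol
K⁺ + e⁻ → K, so n(e⁻) = 0.3990 mol
Q = 0.3990 × 96500 = 38500 C
t = Q / I = 38500 / 13.5 = 2852 s = 0.792 h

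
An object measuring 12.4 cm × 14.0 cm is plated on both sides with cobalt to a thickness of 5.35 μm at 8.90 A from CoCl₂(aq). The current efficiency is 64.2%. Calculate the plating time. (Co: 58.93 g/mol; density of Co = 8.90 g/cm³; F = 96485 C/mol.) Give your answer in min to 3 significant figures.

Plated area = 2 × 12.4 × 14.0 = 347.2 cm²
Volume = 347.2 × 5.35×10⁻⁴ cm = 0.1858 cm³
m(Co) = 0.1858 × 8.90 = 1.654 g
n(Co) = 1.654 / 58.93 = 0.02807 mol; n(e⁻) = 2 × 0.02807 = 0.05614 mol
Q = 0.05614 × 96485 / 0.642 = 8437 C
t = 8437 / 8.90 = 948.0 s = 15.8 min

15.8 min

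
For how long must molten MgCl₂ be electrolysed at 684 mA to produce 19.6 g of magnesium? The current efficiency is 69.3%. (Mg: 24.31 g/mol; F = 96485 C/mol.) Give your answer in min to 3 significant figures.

5470 min

n(Mg) = 19.6 / 24.31 = 0.8063 mol
Mg²⁺ + 2e⁻ → Mg, so n(e⁻) = 2 × 0.8063 = 1.613 mol
Q = 1.613 × 96485 / 0.693 = 2.246×10^5 C
t = Q / I = 2.246×10^5 / 0.684 = 3.284×10^5 s = 5470 min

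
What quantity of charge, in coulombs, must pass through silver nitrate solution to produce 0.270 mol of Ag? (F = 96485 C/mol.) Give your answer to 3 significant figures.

Ag⁺ + e⁻ → Ag, so n(e⁻) = 1 × 0.270 = 0.2700 mol
Q = 0.2700 × 96485 = 26050 C

26100 C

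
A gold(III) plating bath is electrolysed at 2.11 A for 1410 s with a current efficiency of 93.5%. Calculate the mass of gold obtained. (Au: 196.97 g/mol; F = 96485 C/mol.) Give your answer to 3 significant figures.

1.89 g

Q = 2.11 × 1410 = 2975 C
n(e⁻) = 2975 / 96485 = 0.03083 mol
Au³⁺ + 3e⁻ → Au, so theoretical m(Au) = 0.01028 × 196.97 = 2.025 g
Actual mass = 93.5% × 2.025 = 1.89 g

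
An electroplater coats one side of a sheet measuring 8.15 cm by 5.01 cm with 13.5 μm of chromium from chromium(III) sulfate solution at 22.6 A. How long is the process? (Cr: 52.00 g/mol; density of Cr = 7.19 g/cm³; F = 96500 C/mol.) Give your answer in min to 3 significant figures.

Plated area = 8.15 × 5.01 = 40.83 cm²
Volume = 40.83 × 13.5×10⁻⁴ cm = 0.05512 cm³
m(Cr) = 0.05512 × 7.19 = 0.3963 g
n(Cr) = 0.3963 / 52.00 = 0.007621 mol; n(e⁻) = 3 × 0.007621 = 0.02286 mol
Q = 0.02286 × 96500 = 2206 C
t = 2206 / 22.6 = 97.61 s = 1.63 min

1.63 min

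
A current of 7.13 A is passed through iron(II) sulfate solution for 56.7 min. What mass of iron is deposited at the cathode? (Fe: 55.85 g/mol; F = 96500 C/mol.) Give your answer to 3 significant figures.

7.02 g

Charge passed = 7.13 × 3402 = 24260 C
Moles of electrons = 24260 / 96500 = 0.2514 mol
Fe²⁺ + 2e⁻ → Fe, so n(Fe) = 0.2514 / 2 = 0.1257 mol
m = 0.1257 × 55.85 = 7.02 g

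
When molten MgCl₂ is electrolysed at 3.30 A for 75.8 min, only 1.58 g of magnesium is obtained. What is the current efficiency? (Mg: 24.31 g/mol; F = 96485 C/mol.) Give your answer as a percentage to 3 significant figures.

Q = 3.30 × 4548 = 15010 C
n(e⁻) = 15010 / 96485 = 0.1556 mol
Mg²⁺ + 2e⁻ → Mg, so theoretical n(Mg) = 0.07780 mol → 1.891 g
Efficiency = 1.58 / 1.891 = 0.8355 = 83.6%

83.6%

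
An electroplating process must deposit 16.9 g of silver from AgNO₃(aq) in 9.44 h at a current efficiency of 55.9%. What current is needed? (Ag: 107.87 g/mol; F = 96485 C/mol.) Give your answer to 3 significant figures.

n(Ag) = 16.9 / 107.87 = 0.1567 mol
Ag⁺ + e⁻ → Ag, so n(e⁻) = 0.1567 mol
Q = 0.1567 × 96485 / 0.559 = 27050 C
I = Q / t = 27050 / 33984 s = 0.796 A

0.796 A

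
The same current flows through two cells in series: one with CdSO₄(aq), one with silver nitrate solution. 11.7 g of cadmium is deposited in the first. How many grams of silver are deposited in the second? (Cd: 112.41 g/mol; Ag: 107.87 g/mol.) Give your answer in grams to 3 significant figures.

22.5 g

n(Cd) = 11.7 / 112.41 = 0.1041 mol
Cd²⁺ + 2e⁻ → Cd, so n(e⁻) = 2 × 0.1041 = 0.2082 mol
The cells are in series, so the same charge (and hence the same n(e⁻) = 0.2082 mol) passes through both.
Ag⁺ + e⁻ → Ag, so n(Ag) = 0.2082 mol
m(Ag) = 0.2082 × 107.87 = 22.5 g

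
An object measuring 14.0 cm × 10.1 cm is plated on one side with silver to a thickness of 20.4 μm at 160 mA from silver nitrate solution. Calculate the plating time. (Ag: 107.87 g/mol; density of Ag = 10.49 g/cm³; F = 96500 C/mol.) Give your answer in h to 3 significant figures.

4.70 h

Plated area = 14.0 × 10.1 = 141.4 cm²
Volume = 141.4 × 20.4×10⁻⁴ cm = 0.2885 cm³
m(Ag) = 0.2885 × 10.49 = 3.026 g
n(Ag) = 3.026 / 107.87 = 0.02805 mol; n(e⁻) = 0.02805 mol
Q = 0.02805 × 96500 = 2707 C
t = 2707 / 0.160 = 16920 s = 4.70 h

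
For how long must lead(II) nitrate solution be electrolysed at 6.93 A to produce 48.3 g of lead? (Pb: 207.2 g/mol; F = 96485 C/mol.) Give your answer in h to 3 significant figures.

n(Pb) = 48.3 / 207.2 = 0.2331 mol
Pb²⁺ + 2e⁻ → Pb, so n(e⁻) = 2 × 0.2331 = 0.4662 mol
Q = 0.4662 × 96485 = 44980 C
t = Q / I = 44980 / 6.93 = 6491 s = 1.80 h

1.80 h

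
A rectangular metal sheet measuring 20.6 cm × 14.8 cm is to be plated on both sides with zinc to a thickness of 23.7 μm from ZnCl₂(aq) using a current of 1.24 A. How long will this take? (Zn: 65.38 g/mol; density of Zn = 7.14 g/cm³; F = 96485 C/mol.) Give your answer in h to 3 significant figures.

Plated area = 2 × 20.6 × 14.8 = 609.8 cm²
Volume = 609.8 × 23.7×10⁻⁴ cm = 1.445 cm³
m(Zn) = 1.445 × 7.14 = 10.32 g
n(Zn) = 10.32 / 65.38 = 0.1578 mol; n(e⁻) = 2 × 0.1578 = 0.3156 mol
Q = 0.3156 × 96485 = 30450 C
t = 30450 / 1.24 = 24560 s = 6.82 h

6.82 h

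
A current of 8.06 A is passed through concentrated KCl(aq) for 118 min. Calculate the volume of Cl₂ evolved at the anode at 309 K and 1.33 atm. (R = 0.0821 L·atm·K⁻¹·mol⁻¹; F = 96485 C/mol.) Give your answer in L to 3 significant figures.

Charge passed = 8.06 × 7080 = 57060 C
n(e⁻) = 57060 / 96485 = 0.5914 mol
2Cl⁻ → Cl₂ + 2e⁻, so n(Cl₂) = 0.5914 / 2 = 0.2957 mol
V = nRT/P = 0.2957 × 0.0821 × 309 / 1.33 = 5.640 L

5.64 L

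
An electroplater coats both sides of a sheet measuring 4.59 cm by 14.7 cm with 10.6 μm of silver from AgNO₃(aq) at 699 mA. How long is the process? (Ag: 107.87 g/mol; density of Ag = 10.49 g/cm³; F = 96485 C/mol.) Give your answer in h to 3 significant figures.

Plated area = 2 × 4.59 × 14.7 = 134.9 cm²
Volume = 134.9 × 10.6×10⁻⁴ cm = 0.1430 cm³
m(Ag) = 0.1430 × 10.49 = 1.500 g
n(Ag) = 1.500 / 107.87 = 0.01391 mol; n(e⁻) = 0.01391 mol
Q = 0.01391 × 96485 = 1342 C
t = 1342 / 0.699 = 1920 s = 0.533 h

0.533 h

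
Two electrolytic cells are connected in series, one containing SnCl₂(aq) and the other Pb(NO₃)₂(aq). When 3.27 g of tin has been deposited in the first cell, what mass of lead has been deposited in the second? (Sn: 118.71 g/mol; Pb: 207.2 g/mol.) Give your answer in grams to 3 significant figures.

n(Sn) = 3.27 / 118.71 = 0.02755 mol
Sn²⁺ + 2e⁻ → Sn, so n(e⁻) = 2 × 0.02755 = 0.05510 mol
The cells are in series, so the same charge (and hence the same n(e⁻) = 0.05510 mol) passes through both.
Pb²⁺ + 2e⁻ → Pb, so n(Pb) = 0.05510 / 2 = 0.02755 mol
m(Pb) = 0.02755 × 207.2 = 5.71 g

5.71 g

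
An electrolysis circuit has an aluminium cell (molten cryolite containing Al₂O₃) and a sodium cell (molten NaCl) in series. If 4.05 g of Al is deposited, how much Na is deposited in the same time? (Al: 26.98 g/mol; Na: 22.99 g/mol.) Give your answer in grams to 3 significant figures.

10.4 g

n(Al) = 4.05 / 26.98 = 0.1501 mol
Al³⁺ + 3e⁻ → Al, so n(e⁻) = 3 × 0.1501 = 0.4503 mol
Since the cells are in series, n(e⁻) in the Na cell is also 0.4503 mol.
Na⁺ + e⁻ → Na, so n(Na) = 0.4503 mol
m(Na) = 0.4503 × 22.99 = 10.4 g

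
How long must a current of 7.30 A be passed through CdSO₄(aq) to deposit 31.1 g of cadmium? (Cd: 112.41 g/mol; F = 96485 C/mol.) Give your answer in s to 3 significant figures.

n(Cd) = 31.1 / 112.41 = 0.2767 mol
Cd²⁺ + 2e⁻ → Cd, so n(e⁻) = 2 × 0.2767 = 0.5534 mol
Q = 0.5534 × 96485 = 53390 C
t = Q / I = 53390 / 7.30 = 7314 s

7310 s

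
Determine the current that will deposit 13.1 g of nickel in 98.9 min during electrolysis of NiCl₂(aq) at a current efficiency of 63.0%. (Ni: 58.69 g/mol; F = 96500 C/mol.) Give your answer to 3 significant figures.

n(Ni) = 13.1 / 58.69 = 0.2232 mol
Ni²⁺ + 2e⁻ → Ni, so n(e⁻) = 2 × 0.2232 = 0.4464 mol
Q = 0.4464 × 96500 / 0.630 = 68380 C
I = Q / t = 68380 / 5934 s = 11.5 A

11.5 A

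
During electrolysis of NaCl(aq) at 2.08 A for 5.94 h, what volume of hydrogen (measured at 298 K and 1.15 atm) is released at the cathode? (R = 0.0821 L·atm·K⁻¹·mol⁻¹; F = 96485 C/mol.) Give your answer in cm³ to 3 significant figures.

Q = 2.08 A × 21384 s = 44480 C
n(e⁻) = Q/F = 44480/96485 = 0.4610 mol
2H⁺ + 2e⁻ → H₂, so n(H₂) = 0.4610 / 2 = 0.2305 mol
V = nRT/P = 0.2305 × 0.0821 × 298 / 1.15 = 4.904 L
= 4900 cm³

4900 cm³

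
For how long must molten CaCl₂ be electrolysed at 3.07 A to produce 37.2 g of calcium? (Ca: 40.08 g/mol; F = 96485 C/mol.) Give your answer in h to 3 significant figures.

16.2 h

n(Ca) = 37.2 / 40.08 = 0.9281 mol
Ca²⁺ + 2e⁻ → Ca, so n(e⁻) = 2 × 0.9281 = 1.856 mol
Q = 1.856 × 96485 = 1.791×10^5 C
t = Q / I = 1.791×10^5 / 3.07 = 58340 s = 16.2 h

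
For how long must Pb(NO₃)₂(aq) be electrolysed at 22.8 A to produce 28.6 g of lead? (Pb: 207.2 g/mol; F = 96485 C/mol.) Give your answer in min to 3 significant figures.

n(Pb) = 28.6 / 207.2 = 0.1380 mol
Pb²⁺ + 2e⁻ → Pb, so n(e⁻) = 2 × 0.1380 = 0.2760 mol
Q = 0.2760 × 96485 = 26630 C
t = Q / I = 26630 / 22.8 = 1168 s = 19.5 min

19.5 min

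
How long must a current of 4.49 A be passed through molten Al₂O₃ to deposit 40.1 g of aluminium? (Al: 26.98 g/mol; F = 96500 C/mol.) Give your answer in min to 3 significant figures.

1600 min

n(Al) = 40.1 / 26.98 = 1.486 mol
Al³⁺ + 3e⁻ → Al, so n(e⁻) = 3 × 1.486 = 4.458 mol
Q = 4.458 × 96500 = 4.302×10^5 C
t = Q / I = 4.302×10^5 / 4.49 = 95810 s = 1600 min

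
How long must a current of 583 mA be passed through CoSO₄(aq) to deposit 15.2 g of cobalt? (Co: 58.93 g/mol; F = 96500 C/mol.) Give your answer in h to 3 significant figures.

23.7 h

n(Co) = 15.2 / 58.93 = 0.2579 mol
Co²⁺ + 2e⁻ → Co, so n(e⁻) = 2 × 0.2579 = 0.5158 mol
Q = 0.5158 × 96500 = 49770 C
t = Q / I = 49770 / 0.583 = 85370 s = 23.7 h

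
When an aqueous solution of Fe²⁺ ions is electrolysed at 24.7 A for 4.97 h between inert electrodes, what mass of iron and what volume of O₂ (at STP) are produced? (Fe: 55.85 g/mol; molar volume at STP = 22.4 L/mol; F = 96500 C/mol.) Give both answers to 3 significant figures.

128 g Fe; 25.6 L O₂

Q = 24.7 × 17892 = 4.419×10^5 C; n(e⁻) = 4.419×10^5 / 96500 = 4.579 mol
Cathode: Fe²⁺ + 2e⁻ → Fe → n(Fe) = 4.579/2 = 2.290 mol → 128 g
Anode: 2H₂O → O₂ + 4H⁺ + 4e⁻ → n(O₂) = 4.579/4 = 1.145 mol → 25.6 L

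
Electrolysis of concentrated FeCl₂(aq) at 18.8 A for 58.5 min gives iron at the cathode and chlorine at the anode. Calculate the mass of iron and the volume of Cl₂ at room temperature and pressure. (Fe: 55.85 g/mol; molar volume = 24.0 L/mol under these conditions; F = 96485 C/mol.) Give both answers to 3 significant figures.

19.1 g Fe; 8.21 L Cl₂

Q = 18.8 × 3510 = 65990 C; n(e⁻) = 65990 / 96485 = 0.6839 mol
Cathode: Fe²⁺ + 2e⁻ → Fe → n(Fe) = 0.6839/2 = 0.3420 mol → 19.1 g
Anode: 2Cl⁻ → Cl₂ + 2e⁻ → n(Cl₂) = 0.6839/2 = 0.3420 mol → 8.21 L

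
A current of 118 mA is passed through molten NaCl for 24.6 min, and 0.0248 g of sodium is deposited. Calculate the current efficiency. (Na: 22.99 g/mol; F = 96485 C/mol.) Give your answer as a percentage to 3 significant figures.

Q = 0.118 × 1476 = 174.2 C
n(e⁻) = 174.2 / 96485 = 0.001805 mol
Na⁺ + e⁻ → Na, so theoretical n(Na) = 0.001805 mol → 0.04150 g
Efficiency = 0.0248 / 0.04150 = 0.5976 = 59.8%

59.8%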